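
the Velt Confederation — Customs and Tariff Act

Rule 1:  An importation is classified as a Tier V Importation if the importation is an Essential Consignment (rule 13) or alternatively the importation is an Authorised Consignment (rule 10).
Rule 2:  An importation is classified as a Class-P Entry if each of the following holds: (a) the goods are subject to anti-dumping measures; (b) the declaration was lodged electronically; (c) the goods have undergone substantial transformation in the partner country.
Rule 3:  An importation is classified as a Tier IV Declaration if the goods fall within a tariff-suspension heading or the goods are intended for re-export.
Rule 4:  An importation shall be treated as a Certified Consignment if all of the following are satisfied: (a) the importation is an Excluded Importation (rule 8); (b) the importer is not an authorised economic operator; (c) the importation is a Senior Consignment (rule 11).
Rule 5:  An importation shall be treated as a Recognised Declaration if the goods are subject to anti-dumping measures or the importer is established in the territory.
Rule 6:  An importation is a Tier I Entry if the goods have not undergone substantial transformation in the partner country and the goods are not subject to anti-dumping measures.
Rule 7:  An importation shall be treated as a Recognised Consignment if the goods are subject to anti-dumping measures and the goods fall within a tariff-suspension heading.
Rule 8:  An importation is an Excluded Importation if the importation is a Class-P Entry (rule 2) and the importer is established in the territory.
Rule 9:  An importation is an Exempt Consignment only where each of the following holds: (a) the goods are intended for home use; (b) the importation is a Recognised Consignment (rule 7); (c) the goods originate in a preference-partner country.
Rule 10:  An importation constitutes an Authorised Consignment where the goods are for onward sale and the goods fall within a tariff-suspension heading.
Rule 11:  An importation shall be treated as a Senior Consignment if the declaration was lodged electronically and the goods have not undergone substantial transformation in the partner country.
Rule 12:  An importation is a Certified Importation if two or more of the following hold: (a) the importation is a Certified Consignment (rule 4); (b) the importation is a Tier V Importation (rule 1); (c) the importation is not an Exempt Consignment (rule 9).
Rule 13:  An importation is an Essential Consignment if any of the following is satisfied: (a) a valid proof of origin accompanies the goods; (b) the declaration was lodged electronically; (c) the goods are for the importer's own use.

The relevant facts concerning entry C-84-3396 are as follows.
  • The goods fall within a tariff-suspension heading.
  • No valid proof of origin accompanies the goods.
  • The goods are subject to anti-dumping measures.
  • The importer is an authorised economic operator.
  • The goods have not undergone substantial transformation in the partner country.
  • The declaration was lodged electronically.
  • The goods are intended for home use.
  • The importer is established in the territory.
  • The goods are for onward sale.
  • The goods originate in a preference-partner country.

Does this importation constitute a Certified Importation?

rule 2 — Class-P Entry: [the goods are subject to anti-dumping measures? yes] AND [the declaration was lodged electronically? yes] AND [the goods have undergone substantial transformation in the partner country? no] → not satisfied.
rule 8 — Excluded Importation: [Class-P Entry (rule 2)? no] AND [the importer is established in the territory? yes] → not satisfied.
rule 11 — Senior Consignment: [the declaration was lodged electronically? yes] AND [the goods have not undergone substantial transformation in the partner country? yes] → satisfied.
rule 4 — Certified Consignment: [Excluded Importation (rule 8)? no] AND [the importer is not an authorised economic operator? no] AND [Senior Consignment (rule 11)? yes] → not satisfied.
rule 13 — Essential Consignment: [a valid proof of origin accompanies the goods? no] OR [the declaration was lodged electronically? yes] OR [the goods are for the importer's own use? no] → satisfied.
rule 10 — Authorised Consignment: [the goods are for onward sale? yes] AND [the goods fall within a tariff-suspension heading? yes] → satisfied.
rule 1 — Tier V Importation: [Essential Consignment (rule 13)? yes] OR [Authorised Consignment (rule 10)? yes] → satisfied.
rule 7 — Recognised Consignment: [the goods are subject to anti-dumping measures? yes] AND [the goods fall within a tariff-suspension heading? yes] → satisfied.
rule 9 — Exempt Consignment: [the goods are intended for home use? yes] AND [Recognised Consignment (rule 7)? yes] AND [the goods originate in a preference-partner country? yes] → satisfied.
rule 12 — Certified Importation: Certified Consignment (rule 4)? no; Tier V Importation (rule 1)? yes; not an Exempt Consignment (rule 9)? no — 1 of 3 hold (need ≥2) → not satisfied.

No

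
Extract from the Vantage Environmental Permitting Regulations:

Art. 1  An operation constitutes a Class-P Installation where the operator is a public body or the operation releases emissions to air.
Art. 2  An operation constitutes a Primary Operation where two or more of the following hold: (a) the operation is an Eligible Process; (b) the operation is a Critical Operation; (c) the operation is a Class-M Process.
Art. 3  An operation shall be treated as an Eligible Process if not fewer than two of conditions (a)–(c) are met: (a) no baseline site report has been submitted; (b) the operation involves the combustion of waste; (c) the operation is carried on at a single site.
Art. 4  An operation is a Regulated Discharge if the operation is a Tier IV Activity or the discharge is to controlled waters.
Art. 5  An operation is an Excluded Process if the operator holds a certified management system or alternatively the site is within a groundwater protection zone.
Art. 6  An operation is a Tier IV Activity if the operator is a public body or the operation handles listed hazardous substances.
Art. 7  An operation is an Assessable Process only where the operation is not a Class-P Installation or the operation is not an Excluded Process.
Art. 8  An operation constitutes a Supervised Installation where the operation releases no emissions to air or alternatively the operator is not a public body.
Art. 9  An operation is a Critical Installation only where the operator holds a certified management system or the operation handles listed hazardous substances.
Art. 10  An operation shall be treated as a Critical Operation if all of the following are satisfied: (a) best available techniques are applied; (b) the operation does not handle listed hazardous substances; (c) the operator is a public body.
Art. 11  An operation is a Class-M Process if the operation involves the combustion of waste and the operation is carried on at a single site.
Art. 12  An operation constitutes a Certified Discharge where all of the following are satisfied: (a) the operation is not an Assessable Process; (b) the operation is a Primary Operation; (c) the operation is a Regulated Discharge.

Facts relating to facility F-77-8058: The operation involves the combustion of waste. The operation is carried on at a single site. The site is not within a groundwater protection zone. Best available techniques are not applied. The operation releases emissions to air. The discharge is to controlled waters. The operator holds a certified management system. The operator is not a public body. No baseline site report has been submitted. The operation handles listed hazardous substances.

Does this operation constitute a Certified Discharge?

article 1 — Class-P Installation: [the operator is a public body? no] OR [the operation releases emissions to air? yes] → satisfied.
article 5 — Excluded Process: [the operator holds a certified management system? yes] OR [the site is within a groundwater protection zone? no] → satisfied.
article 7 — Assessable Process: [not a Class-P Installation (article 1)? no] OR [not an Excluded Process (article 5)? no] → not satisfied.
article 3 — Eligible Process: no baseline site report has been submitted? yes; the operation involves the combustion of waste? yes; the operation is carried on at a single site? yes — 3 of 3 hold (need ≥2) → satisfied.
article 10 — Critical Operation: [best available techniques are applied? no] AND [the operation does not handle listed hazardous substances? no] AND [the operator is a public body? no] → not satisfied.
article 11 — Class-M Process: [the operation involves the combustion of waste? yes] AND [the operation is carried on at a single site? yes] → satisfied.
article 2 — Primary Operation: Eligible Process (article 3)? yes; Critical Operation (article 10)? no; Class-M Process (article 11)? yes — 2 of 3 hold (need ≥2) → satisfied.
article 6 — Tier IV Activity: [the operator is a public body? no] OR [the operation handles listed hazardous substances? yes] → satisfied.
article 4 — Regulated Discharge: [Tier IV Activity (article 6)? yes] OR [the discharge is to controlled waters? yes] → satisfied.
article 12 — Certified Discharge: [not an Assessable Process (article 7)? yes] AND [Primary Operation (article 2)? yes] AND [Regulated Discharge (article 4)? yes] → satisfied.

Yes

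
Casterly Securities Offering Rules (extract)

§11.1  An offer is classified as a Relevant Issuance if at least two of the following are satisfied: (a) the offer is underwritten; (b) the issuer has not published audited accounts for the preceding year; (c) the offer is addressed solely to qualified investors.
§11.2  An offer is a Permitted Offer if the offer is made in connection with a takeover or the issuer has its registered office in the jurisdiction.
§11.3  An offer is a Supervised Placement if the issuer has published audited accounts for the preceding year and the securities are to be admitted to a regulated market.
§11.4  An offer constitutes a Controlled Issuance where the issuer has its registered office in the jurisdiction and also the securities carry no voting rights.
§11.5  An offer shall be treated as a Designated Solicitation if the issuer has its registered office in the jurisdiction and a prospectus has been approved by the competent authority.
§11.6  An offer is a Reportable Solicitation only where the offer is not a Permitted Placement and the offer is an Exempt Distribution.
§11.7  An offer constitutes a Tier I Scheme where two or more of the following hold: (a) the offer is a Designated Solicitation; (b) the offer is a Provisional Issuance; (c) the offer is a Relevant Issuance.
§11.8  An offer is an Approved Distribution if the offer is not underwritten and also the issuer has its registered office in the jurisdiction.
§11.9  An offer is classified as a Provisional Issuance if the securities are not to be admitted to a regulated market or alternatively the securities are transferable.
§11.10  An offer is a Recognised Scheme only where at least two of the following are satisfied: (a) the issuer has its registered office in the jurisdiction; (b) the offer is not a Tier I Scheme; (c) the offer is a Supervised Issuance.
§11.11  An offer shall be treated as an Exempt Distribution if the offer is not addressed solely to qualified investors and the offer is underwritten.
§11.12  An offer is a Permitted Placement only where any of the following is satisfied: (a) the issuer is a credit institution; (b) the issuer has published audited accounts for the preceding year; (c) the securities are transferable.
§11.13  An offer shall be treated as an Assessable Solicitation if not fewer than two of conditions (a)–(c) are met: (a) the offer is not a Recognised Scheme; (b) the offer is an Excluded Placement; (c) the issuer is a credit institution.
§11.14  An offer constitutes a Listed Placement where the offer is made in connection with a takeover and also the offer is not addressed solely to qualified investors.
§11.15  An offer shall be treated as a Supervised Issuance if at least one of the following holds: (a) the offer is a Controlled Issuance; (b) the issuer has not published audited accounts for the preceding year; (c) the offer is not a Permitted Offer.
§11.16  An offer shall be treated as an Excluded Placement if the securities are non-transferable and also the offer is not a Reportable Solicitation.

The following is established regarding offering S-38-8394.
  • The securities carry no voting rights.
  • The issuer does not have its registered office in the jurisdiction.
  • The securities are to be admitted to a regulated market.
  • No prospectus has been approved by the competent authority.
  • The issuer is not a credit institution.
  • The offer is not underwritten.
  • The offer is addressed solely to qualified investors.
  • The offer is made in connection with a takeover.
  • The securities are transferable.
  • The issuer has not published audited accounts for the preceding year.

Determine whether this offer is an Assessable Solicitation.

No

§11.5 — Designated Solicitation: [the issuer has its registered office in the jurisdiction? no] AND [a prospectus has been approved by the competent authority? no] → not satisfied.
§11.9 — Provisional Issuance: [the securities are not to be admitted to a regulated market? no] OR [the securities are transferable? yes] → satisfied.
§11.1 — Relevant Issuance: the offer is underwritten? no; the issuer has not published audited accounts for the preceding year? yes; the offer is addressed solely to qualified investors? yes — 2 of 3 hold (need ≥2) → satisfied.
§11.7 — Tier I Scheme: Designated Solicitation (§11.5)? no; Provisional Issuance (§11.9)? yes; Relevant Issuance (§11.1)? yes — 2 of 3 hold (need ≥2) → satisfied.
§11.4 — Controlled Issuance: [the issuer has its registered office in the jurisdiction? no] AND [the securities carry no voting rights? yes] → not satisfied.
§11.2 — Permitted Offer: [the offer is made in connection with a takeover? yes] OR [the issuer has its registered office in the jurisdiction? no] → satisfied.
§11.15 — Supervised Issuance: [Controlled Issuance (§11.4)? no] OR [the issuer has not published audited accounts for the preceding year? yes] OR [not a Permitted Offer (§11.2)? no] → satisfied.
§11.10 — Recognised Scheme: the issuer has its registered office in the jurisdiction? no; not a Tier I Scheme (§11.7)? no; Supervised Issuance (§11.15)? yes — 1 of 3 hold (need ≥2) → not satisfied.
§11.12 — Permitted Placement: [the issuer is a credit institution? no] OR [the issuer has published audited accounts for the preceding year? no] OR [the securities are transferable? yes] → satisfied.
§11.11 — Exempt Distribution: [the offer is not addressed solely to qualified investors? no] AND [the offer is underwritten? no] → not satisfied.
§11.6 — Reportable Solicitation: [not a Permitted Placement (§11.12)? no] AND [Exempt Distribution (§11.11)? no] → not satisfied.
§11.16 — Excluded Placement: [the securities are non-transferable? no] AND [not a Reportable Solicitation (§11.6)? yes] → not satisfied.
§11.13 — Assessable Solicitation: not a Recognised Scheme (§11.10)? yes; Excluded Placement (§11.16)? no; the issuer is a credit institution? no — 1 of 3 hold (need ≥2) → not satisfied.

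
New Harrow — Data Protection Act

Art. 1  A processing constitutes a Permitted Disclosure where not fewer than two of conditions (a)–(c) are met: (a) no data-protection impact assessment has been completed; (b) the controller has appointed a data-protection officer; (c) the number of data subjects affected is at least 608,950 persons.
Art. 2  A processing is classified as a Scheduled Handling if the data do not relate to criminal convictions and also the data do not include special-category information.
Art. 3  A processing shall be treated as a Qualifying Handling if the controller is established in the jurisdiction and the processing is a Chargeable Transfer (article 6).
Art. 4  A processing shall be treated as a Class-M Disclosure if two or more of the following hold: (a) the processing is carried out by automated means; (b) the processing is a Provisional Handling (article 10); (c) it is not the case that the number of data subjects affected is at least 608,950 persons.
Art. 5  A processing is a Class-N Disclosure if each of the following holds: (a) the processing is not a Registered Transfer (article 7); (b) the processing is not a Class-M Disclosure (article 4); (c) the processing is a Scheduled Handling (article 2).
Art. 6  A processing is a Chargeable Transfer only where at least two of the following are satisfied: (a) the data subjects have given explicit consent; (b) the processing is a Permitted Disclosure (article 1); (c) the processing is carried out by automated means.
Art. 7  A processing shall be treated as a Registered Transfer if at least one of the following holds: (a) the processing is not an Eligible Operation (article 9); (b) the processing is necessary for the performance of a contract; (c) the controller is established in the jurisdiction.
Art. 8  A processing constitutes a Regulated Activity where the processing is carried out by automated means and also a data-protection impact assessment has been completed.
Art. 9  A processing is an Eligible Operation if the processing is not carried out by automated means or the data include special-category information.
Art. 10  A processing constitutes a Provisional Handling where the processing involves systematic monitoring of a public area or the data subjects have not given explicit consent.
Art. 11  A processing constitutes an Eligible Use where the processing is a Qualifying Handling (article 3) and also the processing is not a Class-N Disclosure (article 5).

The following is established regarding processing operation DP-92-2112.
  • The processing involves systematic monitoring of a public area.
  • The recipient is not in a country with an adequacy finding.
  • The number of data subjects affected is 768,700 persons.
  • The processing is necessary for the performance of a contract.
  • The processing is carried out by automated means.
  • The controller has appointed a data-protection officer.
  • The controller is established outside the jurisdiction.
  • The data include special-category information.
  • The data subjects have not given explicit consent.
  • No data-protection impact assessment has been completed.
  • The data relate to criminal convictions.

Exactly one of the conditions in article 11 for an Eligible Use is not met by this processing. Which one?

Qualifying Handling

Under article 1: no data-protection impact assessment has been completed? yes; the controller has appointed a data-protection officer? yes; number of data subjects affected: 768,700 persons ≥ 608,950 persons? yes — 3 of 3 hold (need ≥2) → satisfied.
Under article 6: the data subjects have given explicit consent? no; Permitted Disclosure (article 1)? yes; the processing is carried out by automated means? yes — 2 of 3 hold (need ≥2) → satisfied.
Under article 3: the controller is established in the jurisdiction? no; and Chargeable Transfer (article 6)? yes. So the processing is not a Qualifying Handling.
Under article 9: the processing is not carried out by automated means? no; or the data include special-category information? yes. So the processing is an Eligible Operation.
Under article 7: not an Eligible Operation (article 9)? no; or the processing is necessary for the performance of a contract? yes; or the controller is established in the jurisdiction? no. So the processing is a Registered Transfer.
Under article 10: the processing involves systematic monitoring of a public area? yes; or the data subjects have not given explicit consent? yes. So the processing is a Provisional Handling.
Under article 4: the processing is carried out by automated means? yes; Provisional Handling (article 10)? yes; number of data subjects affected: 768,700 persons ≥ 608,950 persons? yes, so negated condition no — 2 of 3 hold (need ≥2) → satisfied.
Under article 2: the data do not relate to criminal convictions? no; and the data do not include special-category information? no. So the processing is not a Scheduled Handling.
Under article 5: not a Registered Transfer (article 7)? no; and not a Class-M Disclosure (article 4)? no; and Scheduled Handling (article 2)? no. So the processing is not a Class-N Disclosure.
Under article 11: Qualifying Handling (article 3)? no; and not a Class-N Disclosure (article 5)? yes. So the processing is not an Eligible Use.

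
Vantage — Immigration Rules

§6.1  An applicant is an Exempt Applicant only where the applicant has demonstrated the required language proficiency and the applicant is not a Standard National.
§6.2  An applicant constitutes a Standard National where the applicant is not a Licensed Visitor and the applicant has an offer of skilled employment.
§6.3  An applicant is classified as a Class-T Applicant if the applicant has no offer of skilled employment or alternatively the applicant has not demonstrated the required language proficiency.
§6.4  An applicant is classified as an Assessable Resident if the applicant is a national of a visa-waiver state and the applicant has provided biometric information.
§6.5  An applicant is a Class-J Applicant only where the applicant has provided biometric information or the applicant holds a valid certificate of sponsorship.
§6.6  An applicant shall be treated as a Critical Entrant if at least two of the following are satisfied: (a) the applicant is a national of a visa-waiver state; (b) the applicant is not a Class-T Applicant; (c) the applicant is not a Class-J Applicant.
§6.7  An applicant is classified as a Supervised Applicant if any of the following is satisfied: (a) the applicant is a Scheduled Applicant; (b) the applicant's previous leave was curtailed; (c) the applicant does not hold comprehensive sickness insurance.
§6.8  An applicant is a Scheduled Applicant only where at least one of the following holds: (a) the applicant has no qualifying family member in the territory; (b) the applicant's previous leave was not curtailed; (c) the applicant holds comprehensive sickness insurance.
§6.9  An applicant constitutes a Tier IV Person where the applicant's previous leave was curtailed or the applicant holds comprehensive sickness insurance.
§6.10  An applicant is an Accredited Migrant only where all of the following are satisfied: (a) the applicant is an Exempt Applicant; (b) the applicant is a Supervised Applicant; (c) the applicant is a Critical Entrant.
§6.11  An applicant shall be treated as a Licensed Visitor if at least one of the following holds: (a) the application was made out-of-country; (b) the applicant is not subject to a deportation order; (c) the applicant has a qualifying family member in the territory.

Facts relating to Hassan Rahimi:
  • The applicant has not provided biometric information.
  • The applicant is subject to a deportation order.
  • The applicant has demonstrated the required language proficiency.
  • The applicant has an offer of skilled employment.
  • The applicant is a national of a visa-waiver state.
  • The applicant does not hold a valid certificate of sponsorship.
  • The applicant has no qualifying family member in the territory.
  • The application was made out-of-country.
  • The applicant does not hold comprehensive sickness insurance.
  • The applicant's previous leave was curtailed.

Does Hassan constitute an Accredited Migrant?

§6.11 — Licensed Visitor: [the application was made out-of-country? yes] OR [the applicant is not subject to a deportation order? no] OR [the applicant has a qualifying family member in the territory? no] → satisfied.
§6.2 — Standard National: [not a Licensed Visitor (§6.11)? no] AND [the applicant has an offer of skilled employment? yes] → not satisfied.
§6.1 — Exempt Applicant: [the applicant has demonstrated the required language proficiency? yes] AND [not a Standard National (§6.2)? yes] → satisfied.
§6.8 — Scheduled Applicant: [the applicant has no qualifying family member in the territory? yes] OR [the applicant's previous leave was not curtailed? no] OR [the applicant holds comprehensive sickness insurance? no] → satisfied.
§6.7 — Supervised Applicant: [Scheduled Applicant (§6.8)? yes] OR [the applicant's previous leave was curtailed? yes] OR [the applicant does not hold comprehensive sickness insurance? yes] → satisfied.
§6.3 — Class-T Applicant: [the applicant has no offer of skilled employment? no] OR [the applicant has not demonstrated the required language proficiency? no] → not satisfied.
§6.5 — Class-J Applicant: [the applicant has provided biometric information? no] OR [the applicant holds a valid certificate of sponsorship? no] → not satisfied.
§6.6 — Critical Entrant: the applicant is a national of a visa-waiver state? yes; not a Class-T Applicant (§6.3)? yes; not a Class-J Applicant (§6.5)? yes — 3 of 3 hold (need ≥2) → satisfied.
§6.10 — Accredited Migrant: [Exempt Applicant (§6.1)? yes] AND [Supervised Applicant (§6.7)? yes] AND [Critical Entrant (§6.6)? yes] → satisfied.

Yes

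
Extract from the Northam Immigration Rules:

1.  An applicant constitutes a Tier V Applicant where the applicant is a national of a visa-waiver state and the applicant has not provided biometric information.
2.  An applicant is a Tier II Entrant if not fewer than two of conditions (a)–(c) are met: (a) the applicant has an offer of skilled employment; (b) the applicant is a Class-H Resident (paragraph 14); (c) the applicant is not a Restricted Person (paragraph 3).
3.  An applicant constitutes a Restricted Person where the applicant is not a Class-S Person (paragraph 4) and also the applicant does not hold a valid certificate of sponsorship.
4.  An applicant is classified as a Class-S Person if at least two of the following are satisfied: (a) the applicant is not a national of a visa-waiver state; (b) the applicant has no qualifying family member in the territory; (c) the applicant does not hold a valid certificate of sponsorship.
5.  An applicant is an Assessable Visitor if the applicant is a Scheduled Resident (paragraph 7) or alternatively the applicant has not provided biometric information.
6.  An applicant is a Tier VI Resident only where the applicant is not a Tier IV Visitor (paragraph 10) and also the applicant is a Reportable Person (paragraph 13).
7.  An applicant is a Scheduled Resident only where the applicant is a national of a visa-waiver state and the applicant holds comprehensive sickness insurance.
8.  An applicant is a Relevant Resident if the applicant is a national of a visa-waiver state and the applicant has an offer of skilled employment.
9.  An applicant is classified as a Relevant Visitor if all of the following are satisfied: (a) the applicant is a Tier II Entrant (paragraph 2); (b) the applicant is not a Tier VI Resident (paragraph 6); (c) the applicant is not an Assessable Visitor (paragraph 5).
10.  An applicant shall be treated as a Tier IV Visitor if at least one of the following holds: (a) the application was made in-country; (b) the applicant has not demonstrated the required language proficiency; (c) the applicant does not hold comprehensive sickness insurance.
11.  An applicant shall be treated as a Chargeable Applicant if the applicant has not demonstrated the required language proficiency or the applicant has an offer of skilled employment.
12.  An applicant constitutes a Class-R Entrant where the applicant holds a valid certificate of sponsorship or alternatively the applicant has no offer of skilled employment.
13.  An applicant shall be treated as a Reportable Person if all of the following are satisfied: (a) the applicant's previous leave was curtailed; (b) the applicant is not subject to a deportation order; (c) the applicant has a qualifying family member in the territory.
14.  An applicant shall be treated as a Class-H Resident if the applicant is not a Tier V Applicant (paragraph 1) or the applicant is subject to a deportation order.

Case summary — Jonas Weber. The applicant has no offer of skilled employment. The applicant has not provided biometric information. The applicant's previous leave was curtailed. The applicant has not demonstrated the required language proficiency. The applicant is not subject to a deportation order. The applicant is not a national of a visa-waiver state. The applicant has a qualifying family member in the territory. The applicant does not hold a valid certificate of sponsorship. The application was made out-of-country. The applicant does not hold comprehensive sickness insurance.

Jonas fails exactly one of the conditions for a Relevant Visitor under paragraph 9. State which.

Assessable Visitor

paragraph 1 — Tier V Applicant: [the applicant is a national of a visa-waiver state? no] AND [the applicant has not provided biometric information? yes] → not satisfied.
paragraph 14 — Class-H Resident: [not a Tier V Applicant (paragraph 1)? yes] OR [the applicant is subject to a deportation order? no] → satisfied.
paragraph 4 — Class-S Person: the applicant is not a national of a visa-waiver state? yes; the applicant has no qualifying family member in the territory? no; the applicant does not hold a valid certificate of sponsorship? yes — 2 of 3 hold (need ≥2) → satisfied.
paragraph 3 — Restricted Person: [not a Class-S Person (paragraph 4)? no] AND [the applicant does not hold a valid certificate of sponsorship? yes] → not satisfied.
paragraph 2 — Tier II Entrant: the applicant has an offer of skilled employment? no; Class-H Resident (paragraph 14)? yes; not a Restricted Person (paragraph 3)? yes — 2 of 3 hold (need ≥2) → satisfied.
paragraph 10 — Tier IV Visitor: [the application was made in-country? no] OR [the applicant has not demonstrated the required language proficiency? yes] OR [the applicant does not hold comprehensive sickness insurance? yes] → satisfied.
paragraph 13 — Reportable Person: [the applicant's previous leave was curtailed? yes] AND [the applicant is not subject to a deportation order? yes] AND [the applicant has a qualifying family member in the territory? yes] → satisfied.
paragraph 6 — Tier VI Resident: [not a Tier IV Visitor (paragraph 10)? no] AND [Reportable Person (paragraph 13)? yes] → not satisfied.
paragraph 7 — Scheduled Resident: [the applicant is a national of a visa-waiver state? no] AND [the applicant holds comprehensive sickness insurance? no] → not satisfied.
paragraph 5 — Assessable Visitor: [Scheduled Resident (paragraph 7)? no] OR [the applicant has not provided biometric information? yes] → satisfied.
paragraph 9 — Relevant Visitor: [Tier II Entrant (paragraph 2)? yes] AND [not a Tier VI Resident (paragraph 6)? yes] AND [not an Assessable Visitor (paragraph 5)? no] → not satisfied.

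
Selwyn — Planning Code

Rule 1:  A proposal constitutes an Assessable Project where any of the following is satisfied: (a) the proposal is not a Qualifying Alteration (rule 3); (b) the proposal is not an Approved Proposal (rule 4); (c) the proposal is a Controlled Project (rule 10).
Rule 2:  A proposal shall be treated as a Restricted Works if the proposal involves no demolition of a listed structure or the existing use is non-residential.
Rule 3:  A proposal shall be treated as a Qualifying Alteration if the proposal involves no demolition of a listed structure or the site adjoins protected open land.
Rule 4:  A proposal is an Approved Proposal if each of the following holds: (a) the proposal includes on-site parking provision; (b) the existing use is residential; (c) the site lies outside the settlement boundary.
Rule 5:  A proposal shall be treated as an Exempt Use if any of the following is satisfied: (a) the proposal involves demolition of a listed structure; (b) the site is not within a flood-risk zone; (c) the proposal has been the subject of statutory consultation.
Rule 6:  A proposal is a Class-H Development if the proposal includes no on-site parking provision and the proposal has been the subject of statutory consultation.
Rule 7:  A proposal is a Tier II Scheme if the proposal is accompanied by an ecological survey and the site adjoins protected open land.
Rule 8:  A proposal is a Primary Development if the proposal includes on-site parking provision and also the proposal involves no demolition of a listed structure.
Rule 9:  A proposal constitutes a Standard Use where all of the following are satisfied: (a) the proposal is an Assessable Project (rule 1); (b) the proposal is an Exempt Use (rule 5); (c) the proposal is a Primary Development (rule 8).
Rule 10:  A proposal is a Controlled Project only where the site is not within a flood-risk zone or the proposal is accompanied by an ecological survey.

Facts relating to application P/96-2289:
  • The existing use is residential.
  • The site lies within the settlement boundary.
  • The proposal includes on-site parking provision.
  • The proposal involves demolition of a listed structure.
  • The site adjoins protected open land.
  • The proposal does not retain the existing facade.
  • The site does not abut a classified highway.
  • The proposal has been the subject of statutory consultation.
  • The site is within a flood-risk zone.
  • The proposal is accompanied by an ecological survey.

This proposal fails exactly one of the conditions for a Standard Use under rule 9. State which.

Under rule 3: the proposal involves no demolition of a listed structure? no; or the site adjoins protected open land? yes. So the proposal is a Qualifying Alteration.
Under rule 4: the proposal includes on-site parking provision? yes; and the existing use is residential? yes; and the site lies outside the settlement boundary? no. So the proposal is not an Approved Proposal.
Under rule 10: the site is not within a flood-risk zone? no; or the proposal is accompanied by an ecological survey? yes. So the proposal is a Controlled Project.
Under rule 1: not a Qualifying Alteration (rule 3)? no; or not an Approved Proposal (rule 4)? yes; or Controlled Project (rule 10)? yes. So the proposal is an Assessable Project.
Under rule 5: the proposal involves demolition of a listed structure? yes; or the site is not within a flood-risk zone? no; or the proposal has been the subject of statutory consultation? yes. So the proposal is an Exempt Use.
Under rule 8: the proposal includes on-site parking provision? yes; and the proposal involves no demolition of a listed structure? no. So the proposal is not a Primary Development.
Under rule 9: Assessable Project (rule 1)? yes; and Exempt Use (rule 5)? yes; and Primary Development (rule 8)? no. So the proposal is not a Standard Use.

Primary Development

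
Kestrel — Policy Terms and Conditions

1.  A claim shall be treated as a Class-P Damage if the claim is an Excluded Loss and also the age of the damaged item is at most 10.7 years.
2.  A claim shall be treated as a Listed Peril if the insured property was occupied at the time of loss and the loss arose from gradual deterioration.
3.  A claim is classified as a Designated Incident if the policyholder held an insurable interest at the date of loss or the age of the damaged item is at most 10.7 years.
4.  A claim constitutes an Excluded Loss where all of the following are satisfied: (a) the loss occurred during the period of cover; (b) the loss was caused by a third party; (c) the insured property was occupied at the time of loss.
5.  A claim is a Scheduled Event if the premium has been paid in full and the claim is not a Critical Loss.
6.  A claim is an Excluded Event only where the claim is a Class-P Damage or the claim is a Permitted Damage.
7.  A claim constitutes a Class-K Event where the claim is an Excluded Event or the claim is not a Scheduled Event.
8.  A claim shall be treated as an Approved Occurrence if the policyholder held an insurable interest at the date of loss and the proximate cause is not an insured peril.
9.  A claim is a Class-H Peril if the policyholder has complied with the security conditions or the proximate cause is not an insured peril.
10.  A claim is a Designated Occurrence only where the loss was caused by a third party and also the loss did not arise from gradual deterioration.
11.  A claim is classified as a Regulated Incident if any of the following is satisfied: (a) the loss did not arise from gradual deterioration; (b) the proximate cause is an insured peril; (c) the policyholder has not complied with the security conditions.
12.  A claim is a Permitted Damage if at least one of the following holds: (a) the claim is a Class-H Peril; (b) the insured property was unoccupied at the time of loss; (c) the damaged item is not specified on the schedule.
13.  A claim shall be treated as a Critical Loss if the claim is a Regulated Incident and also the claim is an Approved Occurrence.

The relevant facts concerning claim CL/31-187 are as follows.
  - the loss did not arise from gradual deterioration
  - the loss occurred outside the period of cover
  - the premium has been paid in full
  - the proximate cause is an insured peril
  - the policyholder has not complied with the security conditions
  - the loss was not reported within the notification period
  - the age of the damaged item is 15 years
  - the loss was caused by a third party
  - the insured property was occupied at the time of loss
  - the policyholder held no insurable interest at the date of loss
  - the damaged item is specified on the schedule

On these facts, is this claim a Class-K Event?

Under paragraph 4: the loss occurred during the period of cover? no; and the loss was caused by a third party? yes; and the insured property was occupied at the time of loss? yes. So the claim is not an Excluded Loss.
Under paragraph 1: Excluded Loss (paragraph 4)? no; and age of the damaged item: 15 years ≤ 10.7 years? no. So the claim is not a Class-P Damage.
Under paragraph 9: the policyholder has complied with the security conditions? no; or the proximate cause is not an insured peril? no. So the claim is not a Class-H Peril.
Under paragraph 12: Class-H Peril (paragraph 9)? no; or the insured property was unoccupied at the time of loss? no; or the damaged item is not specified on the schedule? no. So the claim is not a Permitted Damage.
Under paragraph 6: Class-P Damage (paragraph 1)? no; or Permitted Damage (paragraph 12)? no. So the claim is not an Excluded Event.
Under paragraph 11: the loss did not arise from gradual deterioration? yes; or the proximate cause is an insured peril? yes; or the policyholder has not complied with the security conditions? yes. So the claim is a Regulated Incident.
Under paragraph 8: the policyholder held an insurable interest at the date of loss? no; and the proximate cause is not an insured peril? no. So the claim is not an Approved Occurrence.
Under paragraph 13: Regulated Incident (paragraph 11)? yes; and Approved Occurrence (paragraph 8)? no. So the claim is not a Critical Loss.
Under paragraph 5: the premium has been paid in full? yes; and not a Critical Loss (paragraph 13)? yes. So the claim is a Scheduled Event.
Under paragraph 7: Excluded Event (paragraph 6)? no; or not a Scheduled Event (paragraph 5)? no. So the claim is not a Class-K Event.

No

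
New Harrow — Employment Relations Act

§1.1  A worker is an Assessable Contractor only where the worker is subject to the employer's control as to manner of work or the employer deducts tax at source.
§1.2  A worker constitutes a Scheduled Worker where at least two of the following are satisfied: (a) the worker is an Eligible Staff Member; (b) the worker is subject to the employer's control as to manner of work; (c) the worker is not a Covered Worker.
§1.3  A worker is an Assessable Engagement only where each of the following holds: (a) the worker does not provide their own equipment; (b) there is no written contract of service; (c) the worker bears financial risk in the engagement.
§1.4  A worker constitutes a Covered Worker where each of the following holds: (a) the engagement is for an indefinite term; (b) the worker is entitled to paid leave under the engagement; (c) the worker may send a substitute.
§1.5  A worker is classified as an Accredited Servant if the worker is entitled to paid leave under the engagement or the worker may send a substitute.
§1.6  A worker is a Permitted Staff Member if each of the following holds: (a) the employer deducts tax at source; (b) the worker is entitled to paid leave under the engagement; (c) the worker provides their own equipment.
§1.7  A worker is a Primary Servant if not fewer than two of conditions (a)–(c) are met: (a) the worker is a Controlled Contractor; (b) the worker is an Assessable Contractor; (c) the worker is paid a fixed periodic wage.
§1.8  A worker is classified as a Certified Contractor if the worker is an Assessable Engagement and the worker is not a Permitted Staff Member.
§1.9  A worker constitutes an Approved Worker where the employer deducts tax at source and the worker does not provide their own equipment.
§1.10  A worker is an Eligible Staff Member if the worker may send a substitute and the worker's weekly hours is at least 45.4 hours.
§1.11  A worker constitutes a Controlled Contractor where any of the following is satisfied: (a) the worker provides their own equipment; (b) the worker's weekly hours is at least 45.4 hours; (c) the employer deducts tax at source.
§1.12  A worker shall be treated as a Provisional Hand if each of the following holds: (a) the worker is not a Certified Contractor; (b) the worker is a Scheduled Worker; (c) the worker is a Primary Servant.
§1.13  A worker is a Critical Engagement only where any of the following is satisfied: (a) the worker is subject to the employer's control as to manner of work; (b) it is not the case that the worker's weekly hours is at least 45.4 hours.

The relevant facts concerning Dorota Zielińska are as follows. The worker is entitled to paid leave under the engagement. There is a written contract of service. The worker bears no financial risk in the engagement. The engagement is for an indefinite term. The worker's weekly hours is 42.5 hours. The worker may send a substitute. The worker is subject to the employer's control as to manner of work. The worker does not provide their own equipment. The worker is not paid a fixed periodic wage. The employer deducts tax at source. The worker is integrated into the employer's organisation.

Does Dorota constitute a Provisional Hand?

Under §1.3: the worker does not provide their own equipment? yes; and there is no written contract of service? no; and the worker bears financial risk in the engagement? no. So the worker is not an Assessable Engagement.
Under §1.6: the employer deducts tax at source? yes; and the worker is entitled to paid leave under the engagement? yes; and the worker provides their own equipment? no. So the worker is not a Permitted Staff Member.
Under §1.8: Assessable Engagement (§1.3)? no; and not a Permitted Staff Member (§1.6)? yes. So the worker is not a Certified Contractor.
Under §1.10: the worker may send a substitute? yes; and worker's weekly hours: 42.5 hours ≥ 45.4 hours? no. So the worker is not an Eligible Staff Member.
Under §1.4: the engagement is for an indefinite term? yes; and the worker is entitled to paid leave under the engagement? yes; and the worker may send a substitute? yes. So the worker is a Covered Worker.
Under §1.2: Eligible Staff Member (§1.10)? no; the worker is subject to the employer's control as to manner of work? yes; not a Covered Worker (§1.4)? no — 1 of 3 hold (need ≥2) → not satisfied.
Under §1.11: the worker provides their own equipment? no; or worker's weekly hours: 42.5 hours ≥ 45.4 hours? no; or the employer deducts tax at source? yes. So the worker is a Controlled Contractor.
Under §1.1: the worker is subject to the employer's control as to manner of work? yes; or the employer deducts tax at source? yes. So the worker is an Assessable Contractor.
Under §1.7: Controlled Contractor (§1.11)? yes; Assessable Contractor (§1.1)? yes; the worker is paid a fixed periodic wage? no — 2 of 3 hold (need ≥2) → satisfied.
Under §1.12: not a Certified Contractor (§1.8)? yes; and Scheduled Worker (§1.2)? no; and Primary Servant (§1.7)? yes. So the worker is not a Provisional Hand.

No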